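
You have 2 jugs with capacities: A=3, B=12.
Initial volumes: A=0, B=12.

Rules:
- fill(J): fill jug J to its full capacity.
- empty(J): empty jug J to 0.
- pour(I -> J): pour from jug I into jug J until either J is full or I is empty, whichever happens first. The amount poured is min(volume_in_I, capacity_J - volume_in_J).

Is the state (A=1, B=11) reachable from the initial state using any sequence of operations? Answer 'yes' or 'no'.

BFS explored all 10 reachable states.
Reachable set includes: (0,0), (0,3), (0,6), (0,9), (0,12), (3,0), (3,3), (3,6), (3,9), (3,12)
Target (A=1, B=11) not in reachable set → no.

Answer: no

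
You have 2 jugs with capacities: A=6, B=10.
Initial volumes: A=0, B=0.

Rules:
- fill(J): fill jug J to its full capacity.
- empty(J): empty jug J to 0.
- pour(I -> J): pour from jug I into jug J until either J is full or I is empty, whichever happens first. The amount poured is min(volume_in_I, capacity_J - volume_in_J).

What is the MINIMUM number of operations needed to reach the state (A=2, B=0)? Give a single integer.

BFS from (A=0, B=0). One shortest path:
  1. fill(A) -> (A=6 B=0)
  2. pour(A -> B) -> (A=0 B=6)
  3. fill(A) -> (A=6 B=6)
  4. pour(A -> B) -> (A=2 B=10)
  5. empty(B) -> (A=2 B=0)
Reached target in 5 moves.

Answer: 5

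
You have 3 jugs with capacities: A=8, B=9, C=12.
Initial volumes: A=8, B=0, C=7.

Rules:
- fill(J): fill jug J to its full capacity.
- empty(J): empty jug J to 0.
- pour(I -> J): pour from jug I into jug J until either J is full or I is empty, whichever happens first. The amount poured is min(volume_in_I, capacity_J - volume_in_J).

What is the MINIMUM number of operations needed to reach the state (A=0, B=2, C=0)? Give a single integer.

Answer: 7

Derivation:
BFS from (A=8, B=0, C=7). One shortest path:
  1. fill(C) -> (A=8 B=0 C=12)
  2. pour(A -> B) -> (A=0 B=8 C=12)
  3. pour(C -> B) -> (A=0 B=9 C=11)
  4. empty(B) -> (A=0 B=0 C=11)
  5. pour(C -> B) -> (A=0 B=9 C=2)
  6. empty(B) -> (A=0 B=0 C=2)
  7. pour(C -> B) -> (A=0 B=2 C=0)
Reached target in 7 moves.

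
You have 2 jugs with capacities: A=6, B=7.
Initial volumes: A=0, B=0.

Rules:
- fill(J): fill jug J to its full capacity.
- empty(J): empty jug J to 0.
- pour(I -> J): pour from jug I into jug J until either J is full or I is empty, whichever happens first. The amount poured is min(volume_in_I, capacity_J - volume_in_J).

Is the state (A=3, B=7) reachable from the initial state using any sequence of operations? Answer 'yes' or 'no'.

Answer: yes

Derivation:
BFS from (A=0, B=0):
  1. fill(A) -> (A=6 B=0)
  2. pour(A -> B) -> (A=0 B=6)
  3. fill(A) -> (A=6 B=6)
  4. pour(A -> B) -> (A=5 B=7)
  5. empty(B) -> (A=5 B=0)
  6. pour(A -> B) -> (A=0 B=5)
  7. fill(A) -> (A=6 B=5)
  8. pour(A -> B) -> (A=4 B=7)
  9. empty(B) -> (A=4 B=0)
  10. pour(A -> B) -> (A=0 B=4)
  11. fill(A) -> (A=6 B=4)
  12. pour(A -> B) -> (A=3 B=7)
Target reached → yes.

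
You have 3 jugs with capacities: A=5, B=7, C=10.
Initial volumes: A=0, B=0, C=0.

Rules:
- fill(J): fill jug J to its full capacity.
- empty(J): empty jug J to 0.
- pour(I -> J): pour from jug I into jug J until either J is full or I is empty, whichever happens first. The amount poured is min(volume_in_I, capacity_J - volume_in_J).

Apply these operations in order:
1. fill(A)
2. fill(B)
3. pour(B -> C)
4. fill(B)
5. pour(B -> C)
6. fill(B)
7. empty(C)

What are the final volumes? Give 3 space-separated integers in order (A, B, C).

Step 1: fill(A) -> (A=5 B=0 C=0)
Step 2: fill(B) -> (A=5 B=7 C=0)
Step 3: pour(B -> C) -> (A=5 B=0 C=7)
Step 4: fill(B) -> (A=5 B=7 C=7)
Step 5: pour(B -> C) -> (A=5 B=4 C=10)
Step 6: fill(B) -> (A=5 B=7 C=10)
Step 7: empty(C) -> (A=5 B=7 C=0)

Answer: 5 7 0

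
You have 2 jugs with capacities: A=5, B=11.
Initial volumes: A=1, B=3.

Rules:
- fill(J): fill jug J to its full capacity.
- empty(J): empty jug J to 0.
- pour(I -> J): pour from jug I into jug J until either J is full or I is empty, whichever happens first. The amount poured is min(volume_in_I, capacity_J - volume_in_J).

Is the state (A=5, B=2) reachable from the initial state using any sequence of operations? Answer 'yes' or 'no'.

BFS from (A=1, B=3):
  1. fill(B) -> (A=1 B=11)
  2. pour(B -> A) -> (A=5 B=7)
  3. empty(A) -> (A=0 B=7)
  4. pour(B -> A) -> (A=5 B=2)
Target reached → yes.

Answer: yes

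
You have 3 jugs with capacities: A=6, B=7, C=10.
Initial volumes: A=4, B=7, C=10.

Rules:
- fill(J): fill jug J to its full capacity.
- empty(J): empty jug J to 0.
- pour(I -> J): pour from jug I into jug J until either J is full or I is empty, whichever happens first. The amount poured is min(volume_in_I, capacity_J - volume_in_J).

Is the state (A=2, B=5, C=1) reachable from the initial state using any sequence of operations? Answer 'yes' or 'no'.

Answer: no

Derivation:
BFS explored all 346 reachable states.
Reachable set includes: (0,0,0), (0,0,1), (0,0,2), (0,0,3), (0,0,4), (0,0,5), (0,0,6), (0,0,7), (0,0,8), (0,0,9), (0,0,10), (0,1,0) ...
Target (A=2, B=5, C=1) not in reachable set → no.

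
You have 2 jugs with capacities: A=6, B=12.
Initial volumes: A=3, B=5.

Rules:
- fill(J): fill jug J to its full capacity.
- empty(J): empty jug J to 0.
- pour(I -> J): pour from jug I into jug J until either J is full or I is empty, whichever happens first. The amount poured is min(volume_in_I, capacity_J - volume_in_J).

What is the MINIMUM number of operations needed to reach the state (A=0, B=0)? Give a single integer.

BFS from (A=3, B=5). One shortest path:
  1. empty(A) -> (A=0 B=5)
  2. empty(B) -> (A=0 B=0)
Reached target in 2 moves.

Answer: 2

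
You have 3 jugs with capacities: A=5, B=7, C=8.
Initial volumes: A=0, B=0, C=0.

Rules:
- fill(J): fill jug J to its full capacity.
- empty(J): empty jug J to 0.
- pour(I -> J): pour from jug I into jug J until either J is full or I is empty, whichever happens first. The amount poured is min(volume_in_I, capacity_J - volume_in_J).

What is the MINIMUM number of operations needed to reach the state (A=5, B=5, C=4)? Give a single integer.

Answer: 8

Derivation:
BFS from (A=0, B=0, C=0). One shortest path:
  1. fill(A) -> (A=5 B=0 C=0)
  2. fill(C) -> (A=5 B=0 C=8)
  3. pour(C -> B) -> (A=5 B=7 C=1)
  4. empty(B) -> (A=5 B=0 C=1)
  5. pour(A -> B) -> (A=0 B=5 C=1)
  6. pour(C -> A) -> (A=1 B=5 C=0)
  7. fill(C) -> (A=1 B=5 C=8)
  8. pour(C -> A) -> (A=5 B=5 C=4)
Reached target in 8 moves.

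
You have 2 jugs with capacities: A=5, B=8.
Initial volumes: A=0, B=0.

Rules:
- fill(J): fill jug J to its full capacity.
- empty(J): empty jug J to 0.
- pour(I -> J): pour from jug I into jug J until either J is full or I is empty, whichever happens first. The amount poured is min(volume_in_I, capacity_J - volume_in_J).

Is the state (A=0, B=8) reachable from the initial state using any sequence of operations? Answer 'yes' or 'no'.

BFS from (A=0, B=0):
  1. fill(B) -> (A=0 B=8)
Target reached → yes.

Answer: yes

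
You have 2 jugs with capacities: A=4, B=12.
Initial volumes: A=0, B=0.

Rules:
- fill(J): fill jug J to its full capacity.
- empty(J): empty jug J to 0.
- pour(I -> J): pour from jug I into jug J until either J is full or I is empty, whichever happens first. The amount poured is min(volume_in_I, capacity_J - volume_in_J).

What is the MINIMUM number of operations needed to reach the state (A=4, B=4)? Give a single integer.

BFS from (A=0, B=0). One shortest path:
  1. fill(A) -> (A=4 B=0)
  2. pour(A -> B) -> (A=0 B=4)
  3. fill(A) -> (A=4 B=4)
Reached target in 3 moves.

Answer: 3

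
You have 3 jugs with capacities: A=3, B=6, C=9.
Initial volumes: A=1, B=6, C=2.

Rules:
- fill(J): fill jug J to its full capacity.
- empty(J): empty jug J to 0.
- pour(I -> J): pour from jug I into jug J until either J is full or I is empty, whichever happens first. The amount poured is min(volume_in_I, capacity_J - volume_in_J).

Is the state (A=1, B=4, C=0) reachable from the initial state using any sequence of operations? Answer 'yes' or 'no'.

Answer: no

Derivation:
BFS explored all 156 reachable states.
Reachable set includes: (0,0,0), (0,0,1), (0,0,2), (0,0,3), (0,0,4), (0,0,5), (0,0,6), (0,0,7), (0,0,8), (0,0,9), (0,1,0), (0,1,2) ...
Target (A=1, B=4, C=0) not in reachable set → no.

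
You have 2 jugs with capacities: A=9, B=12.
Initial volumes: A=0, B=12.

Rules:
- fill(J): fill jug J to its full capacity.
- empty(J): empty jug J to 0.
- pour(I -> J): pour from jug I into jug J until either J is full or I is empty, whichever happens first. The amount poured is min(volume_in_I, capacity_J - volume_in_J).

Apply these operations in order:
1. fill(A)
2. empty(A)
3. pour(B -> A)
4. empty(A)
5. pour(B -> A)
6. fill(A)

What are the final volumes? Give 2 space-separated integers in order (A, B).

Step 1: fill(A) -> (A=9 B=12)
Step 2: empty(A) -> (A=0 B=12)
Step 3: pour(B -> A) -> (A=9 B=3)
Step 4: empty(A) -> (A=0 B=3)
Step 5: pour(B -> A) -> (A=3 B=0)
Step 6: fill(A) -> (A=9 B=0)

Answer: 9 0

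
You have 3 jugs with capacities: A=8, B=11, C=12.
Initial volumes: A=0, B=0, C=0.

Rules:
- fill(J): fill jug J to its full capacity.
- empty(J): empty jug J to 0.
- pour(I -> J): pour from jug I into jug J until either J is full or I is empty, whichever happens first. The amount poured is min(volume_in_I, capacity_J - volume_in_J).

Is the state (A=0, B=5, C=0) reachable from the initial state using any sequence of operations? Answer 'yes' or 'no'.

BFS from (A=0, B=0, C=0):
  1. fill(A) -> (A=8 B=0 C=0)
  2. pour(A -> B) -> (A=0 B=8 C=0)
  3. fill(A) -> (A=8 B=8 C=0)
  4. pour(A -> B) -> (A=5 B=11 C=0)
  5. empty(B) -> (A=5 B=0 C=0)
  6. pour(A -> B) -> (A=0 B=5 C=0)
Target reached → yes.

Answer: yes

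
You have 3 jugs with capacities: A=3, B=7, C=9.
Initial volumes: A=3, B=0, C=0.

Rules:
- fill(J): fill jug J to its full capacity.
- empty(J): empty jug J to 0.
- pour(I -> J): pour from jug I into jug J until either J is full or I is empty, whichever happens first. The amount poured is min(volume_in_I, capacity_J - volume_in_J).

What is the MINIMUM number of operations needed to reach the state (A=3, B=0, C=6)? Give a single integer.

Answer: 3

Derivation:
BFS from (A=3, B=0, C=0). One shortest path:
  1. empty(A) -> (A=0 B=0 C=0)
  2. fill(C) -> (A=0 B=0 C=9)
  3. pour(C -> A) -> (A=3 B=0 C=6)
Reached target in 3 moves.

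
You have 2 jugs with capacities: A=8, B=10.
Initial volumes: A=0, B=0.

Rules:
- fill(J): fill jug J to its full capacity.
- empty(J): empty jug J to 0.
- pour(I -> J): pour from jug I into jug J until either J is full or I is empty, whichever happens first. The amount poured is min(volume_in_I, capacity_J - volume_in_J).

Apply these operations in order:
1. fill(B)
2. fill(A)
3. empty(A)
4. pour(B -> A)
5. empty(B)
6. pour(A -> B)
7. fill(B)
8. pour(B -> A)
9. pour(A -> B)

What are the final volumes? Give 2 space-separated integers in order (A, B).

Step 1: fill(B) -> (A=0 B=10)
Step 2: fill(A) -> (A=8 B=10)
Step 3: empty(A) -> (A=0 B=10)
Step 4: pour(B -> A) -> (A=8 B=2)
Step 5: empty(B) -> (A=8 B=0)
Step 6: pour(A -> B) -> (A=0 B=8)
Step 7: fill(B) -> (A=0 B=10)
Step 8: pour(B -> A) -> (A=8 B=2)
Step 9: pour(A -> B) -> (A=0 B=10)

Answer: 0 10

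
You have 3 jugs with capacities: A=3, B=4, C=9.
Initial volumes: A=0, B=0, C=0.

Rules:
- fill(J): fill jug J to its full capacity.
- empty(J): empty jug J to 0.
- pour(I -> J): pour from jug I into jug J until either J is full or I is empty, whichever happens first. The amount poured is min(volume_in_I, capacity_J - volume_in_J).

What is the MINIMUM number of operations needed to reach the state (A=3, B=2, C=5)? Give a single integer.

BFS from (A=0, B=0, C=0). One shortest path:
  1. fill(B) -> (A=0 B=4 C=0)
  2. fill(C) -> (A=0 B=4 C=9)
  3. pour(B -> A) -> (A=3 B=1 C=9)
  4. empty(A) -> (A=0 B=1 C=9)
  5. pour(B -> A) -> (A=1 B=0 C=9)
  6. pour(C -> B) -> (A=1 B=4 C=5)
  7. pour(B -> A) -> (A=3 B=2 C=5)
Reached target in 7 moves.

Answer: 7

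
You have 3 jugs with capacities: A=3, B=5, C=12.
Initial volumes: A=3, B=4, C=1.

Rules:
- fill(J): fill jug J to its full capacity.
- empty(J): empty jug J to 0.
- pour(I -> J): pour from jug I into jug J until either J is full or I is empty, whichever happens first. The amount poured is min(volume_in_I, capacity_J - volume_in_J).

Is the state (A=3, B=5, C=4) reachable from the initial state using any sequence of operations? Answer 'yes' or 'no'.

Answer: yes

Derivation:
BFS from (A=3, B=4, C=1):
  1. fill(B) -> (A=3 B=5 C=1)
  2. pour(A -> C) -> (A=0 B=5 C=4)
  3. fill(A) -> (A=3 B=5 C=4)
Target reached → yes.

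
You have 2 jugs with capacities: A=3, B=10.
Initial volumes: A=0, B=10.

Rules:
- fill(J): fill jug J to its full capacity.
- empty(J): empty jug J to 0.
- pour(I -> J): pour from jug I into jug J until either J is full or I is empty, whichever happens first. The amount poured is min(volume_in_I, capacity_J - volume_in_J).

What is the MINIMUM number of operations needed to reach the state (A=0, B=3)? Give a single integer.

BFS from (A=0, B=10). One shortest path:
  1. fill(A) -> (A=3 B=10)
  2. empty(B) -> (A=3 B=0)
  3. pour(A -> B) -> (A=0 B=3)
Reached target in 3 moves.

Answer: 3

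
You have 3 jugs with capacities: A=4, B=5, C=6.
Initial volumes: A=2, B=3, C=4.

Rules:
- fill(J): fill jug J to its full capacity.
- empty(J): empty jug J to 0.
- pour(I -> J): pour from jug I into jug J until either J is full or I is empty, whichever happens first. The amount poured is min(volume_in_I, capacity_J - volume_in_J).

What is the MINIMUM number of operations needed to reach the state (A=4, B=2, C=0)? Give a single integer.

BFS from (A=2, B=3, C=4). One shortest path:
  1. empty(B) -> (A=2 B=0 C=4)
  2. pour(A -> B) -> (A=0 B=2 C=4)
  3. pour(C -> A) -> (A=4 B=2 C=0)
Reached target in 3 moves.

Answer: 3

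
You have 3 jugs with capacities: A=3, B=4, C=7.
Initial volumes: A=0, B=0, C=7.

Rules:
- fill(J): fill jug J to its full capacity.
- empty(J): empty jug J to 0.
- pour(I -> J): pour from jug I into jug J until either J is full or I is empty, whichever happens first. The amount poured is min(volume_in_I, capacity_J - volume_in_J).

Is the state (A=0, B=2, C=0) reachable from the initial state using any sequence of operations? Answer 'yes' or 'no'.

Answer: yes

Derivation:
BFS from (A=0, B=0, C=7):
  1. fill(A) -> (A=3 B=0 C=7)
  2. empty(C) -> (A=3 B=0 C=0)
  3. pour(A -> B) -> (A=0 B=3 C=0)
  4. fill(A) -> (A=3 B=3 C=0)
  5. pour(A -> B) -> (A=2 B=4 C=0)
  6. empty(B) -> (A=2 B=0 C=0)
  7. pour(A -> B) -> (A=0 B=2 C=0)
Target reached → yes.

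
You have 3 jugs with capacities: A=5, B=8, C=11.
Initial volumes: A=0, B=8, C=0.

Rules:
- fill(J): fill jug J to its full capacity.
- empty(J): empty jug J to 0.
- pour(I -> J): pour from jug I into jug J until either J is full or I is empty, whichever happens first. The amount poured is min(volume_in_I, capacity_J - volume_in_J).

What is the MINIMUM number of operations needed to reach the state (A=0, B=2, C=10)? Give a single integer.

BFS from (A=0, B=8, C=0). One shortest path:
  1. fill(A) -> (A=5 B=8 C=0)
  2. pour(A -> C) -> (A=0 B=8 C=5)
  3. fill(A) -> (A=5 B=8 C=5)
  4. pour(B -> C) -> (A=5 B=2 C=11)
  5. empty(C) -> (A=5 B=2 C=0)
  6. pour(A -> C) -> (A=0 B=2 C=5)
  7. fill(A) -> (A=5 B=2 C=5)
  8. pour(A -> C) -> (A=0 B=2 C=10)
Reached target in 8 moves.

Answer: 8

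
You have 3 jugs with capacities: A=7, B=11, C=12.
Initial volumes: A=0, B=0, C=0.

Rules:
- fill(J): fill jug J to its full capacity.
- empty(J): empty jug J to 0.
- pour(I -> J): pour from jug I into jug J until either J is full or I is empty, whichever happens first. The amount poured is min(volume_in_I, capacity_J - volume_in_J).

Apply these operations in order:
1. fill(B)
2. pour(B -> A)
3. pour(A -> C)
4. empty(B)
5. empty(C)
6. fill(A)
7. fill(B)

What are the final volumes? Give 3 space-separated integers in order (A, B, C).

Step 1: fill(B) -> (A=0 B=11 C=0)
Step 2: pour(B -> A) -> (A=7 B=4 C=0)
Step 3: pour(A -> C) -> (A=0 B=4 C=7)
Step 4: empty(B) -> (A=0 B=0 C=7)
Step 5: empty(C) -> (A=0 B=0 C=0)
Step 6: fill(A) -> (A=7 B=0 C=0)
Step 7: fill(B) -> (A=7 B=11 C=0)

Answer: 7 11 0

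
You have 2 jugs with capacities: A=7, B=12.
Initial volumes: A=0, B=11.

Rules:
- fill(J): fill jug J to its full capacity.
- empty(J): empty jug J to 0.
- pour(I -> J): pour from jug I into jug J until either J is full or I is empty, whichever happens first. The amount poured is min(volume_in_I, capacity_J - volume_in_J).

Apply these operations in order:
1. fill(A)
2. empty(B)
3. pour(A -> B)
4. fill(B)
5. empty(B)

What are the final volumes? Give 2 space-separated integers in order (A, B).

Answer: 0 0

Derivation:
Step 1: fill(A) -> (A=7 B=11)
Step 2: empty(B) -> (A=7 B=0)
Step 3: pour(A -> B) -> (A=0 B=7)
Step 4: fill(B) -> (A=0 B=12)
Step 5: empty(B) -> (A=0 B=0)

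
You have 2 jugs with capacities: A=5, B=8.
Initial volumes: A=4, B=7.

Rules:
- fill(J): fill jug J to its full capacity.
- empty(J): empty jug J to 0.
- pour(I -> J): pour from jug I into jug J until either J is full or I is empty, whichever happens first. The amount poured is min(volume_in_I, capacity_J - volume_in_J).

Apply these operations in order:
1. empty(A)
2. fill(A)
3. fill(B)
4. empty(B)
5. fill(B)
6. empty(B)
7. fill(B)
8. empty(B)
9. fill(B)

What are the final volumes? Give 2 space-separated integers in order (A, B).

Answer: 5 8

Derivation:
Step 1: empty(A) -> (A=0 B=7)
Step 2: fill(A) -> (A=5 B=7)
Step 3: fill(B) -> (A=5 B=8)
Step 4: empty(B) -> (A=5 B=0)
Step 5: fill(B) -> (A=5 B=8)
Step 6: empty(B) -> (A=5 B=0)
Step 7: fill(B) -> (A=5 B=8)
Step 8: empty(B) -> (A=5 B=0)
Step 9: fill(B) -> (A=5 B=8)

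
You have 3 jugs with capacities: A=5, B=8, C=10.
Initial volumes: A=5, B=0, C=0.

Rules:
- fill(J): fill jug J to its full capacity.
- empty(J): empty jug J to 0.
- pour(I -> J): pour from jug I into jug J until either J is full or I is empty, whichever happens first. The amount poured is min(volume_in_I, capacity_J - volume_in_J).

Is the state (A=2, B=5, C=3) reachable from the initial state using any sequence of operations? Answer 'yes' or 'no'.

BFS explored all 342 reachable states.
Reachable set includes: (0,0,0), (0,0,1), (0,0,2), (0,0,3), (0,0,4), (0,0,5), (0,0,6), (0,0,7), (0,0,8), (0,0,9), (0,0,10), (0,1,0) ...
Target (A=2, B=5, C=3) not in reachable set → no.

Answer: no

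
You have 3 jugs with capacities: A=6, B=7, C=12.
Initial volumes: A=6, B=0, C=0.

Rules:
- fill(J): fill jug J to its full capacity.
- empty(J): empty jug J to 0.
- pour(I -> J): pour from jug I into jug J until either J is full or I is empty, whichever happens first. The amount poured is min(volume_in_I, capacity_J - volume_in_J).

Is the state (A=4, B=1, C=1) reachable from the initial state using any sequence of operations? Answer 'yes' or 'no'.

BFS explored all 398 reachable states.
Reachable set includes: (0,0,0), (0,0,1), (0,0,2), (0,0,3), (0,0,4), (0,0,5), (0,0,6), (0,0,7), (0,0,8), (0,0,9), (0,0,10), (0,0,11) ...
Target (A=4, B=1, C=1) not in reachable set → no.

Answer: no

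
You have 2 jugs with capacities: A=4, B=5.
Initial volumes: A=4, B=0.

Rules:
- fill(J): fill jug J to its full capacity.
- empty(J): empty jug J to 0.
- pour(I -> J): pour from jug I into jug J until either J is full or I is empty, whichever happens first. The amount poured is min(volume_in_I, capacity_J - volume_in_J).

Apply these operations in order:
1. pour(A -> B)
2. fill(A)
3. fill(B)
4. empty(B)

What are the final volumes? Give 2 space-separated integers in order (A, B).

Step 1: pour(A -> B) -> (A=0 B=4)
Step 2: fill(A) -> (A=4 B=4)
Step 3: fill(B) -> (A=4 B=5)
Step 4: empty(B) -> (A=4 B=0)

Answer: 4 0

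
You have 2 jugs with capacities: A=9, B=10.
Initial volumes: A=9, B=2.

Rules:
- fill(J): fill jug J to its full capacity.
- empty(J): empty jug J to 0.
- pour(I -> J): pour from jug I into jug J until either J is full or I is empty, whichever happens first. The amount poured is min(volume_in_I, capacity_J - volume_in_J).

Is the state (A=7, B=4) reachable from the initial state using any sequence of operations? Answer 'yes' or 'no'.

BFS explored all 38 reachable states.
Reachable set includes: (0,0), (0,1), (0,2), (0,3), (0,4), (0,5), (0,6), (0,7), (0,8), (0,9), (0,10), (1,0) ...
Target (A=7, B=4) not in reachable set → no.

Answer: no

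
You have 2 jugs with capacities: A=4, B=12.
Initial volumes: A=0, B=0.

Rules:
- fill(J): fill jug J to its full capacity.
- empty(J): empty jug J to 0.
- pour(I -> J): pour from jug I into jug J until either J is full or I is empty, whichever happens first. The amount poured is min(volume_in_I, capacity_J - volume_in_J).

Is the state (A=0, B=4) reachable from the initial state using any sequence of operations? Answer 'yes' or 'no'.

BFS from (A=0, B=0):
  1. fill(A) -> (A=4 B=0)
  2. pour(A -> B) -> (A=0 B=4)
Target reached → yes.

Answer: yes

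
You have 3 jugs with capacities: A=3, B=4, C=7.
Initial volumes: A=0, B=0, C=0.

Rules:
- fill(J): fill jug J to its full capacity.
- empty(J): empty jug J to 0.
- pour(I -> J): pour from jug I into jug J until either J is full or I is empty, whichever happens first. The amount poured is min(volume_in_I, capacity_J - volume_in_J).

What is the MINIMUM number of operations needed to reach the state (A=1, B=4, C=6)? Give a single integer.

BFS from (A=0, B=0, C=0). One shortest path:
  1. fill(C) -> (A=0 B=0 C=7)
  2. pour(C -> B) -> (A=0 B=4 C=3)
  3. pour(B -> A) -> (A=3 B=1 C=3)
  4. pour(A -> C) -> (A=0 B=1 C=6)
  5. pour(B -> A) -> (A=1 B=0 C=6)
  6. fill(B) -> (A=1 B=4 C=6)
Reached target in 6 moves.

Answer: 6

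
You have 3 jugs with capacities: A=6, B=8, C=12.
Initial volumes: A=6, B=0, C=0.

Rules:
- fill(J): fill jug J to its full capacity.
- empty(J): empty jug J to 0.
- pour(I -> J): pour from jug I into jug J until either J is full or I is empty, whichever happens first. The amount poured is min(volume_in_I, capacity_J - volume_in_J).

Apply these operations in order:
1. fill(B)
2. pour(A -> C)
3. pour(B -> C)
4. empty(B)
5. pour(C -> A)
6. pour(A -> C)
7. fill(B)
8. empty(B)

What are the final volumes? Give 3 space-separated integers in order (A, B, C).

Step 1: fill(B) -> (A=6 B=8 C=0)
Step 2: pour(A -> C) -> (A=0 B=8 C=6)
Step 3: pour(B -> C) -> (A=0 B=2 C=12)
Step 4: empty(B) -> (A=0 B=0 C=12)
Step 5: pour(C -> A) -> (A=6 B=0 C=6)
Step 6: pour(A -> C) -> (A=0 B=0 C=12)
Step 7: fill(B) -> (A=0 B=8 C=12)
Step 8: empty(B) -> (A=0 B=0 C=12)

Answer: 0 0 12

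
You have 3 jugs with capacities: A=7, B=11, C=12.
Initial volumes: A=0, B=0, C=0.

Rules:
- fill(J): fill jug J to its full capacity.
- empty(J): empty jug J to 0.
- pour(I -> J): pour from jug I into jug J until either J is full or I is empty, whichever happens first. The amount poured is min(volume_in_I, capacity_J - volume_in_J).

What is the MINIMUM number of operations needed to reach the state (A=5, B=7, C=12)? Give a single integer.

BFS from (A=0, B=0, C=0). One shortest path:
  1. fill(C) -> (A=0 B=0 C=12)
  2. pour(C -> A) -> (A=7 B=0 C=5)
  3. pour(A -> B) -> (A=0 B=7 C=5)
  4. pour(C -> A) -> (A=5 B=7 C=0)
  5. fill(C) -> (A=5 B=7 C=12)
Reached target in 5 moves.

Answer: 5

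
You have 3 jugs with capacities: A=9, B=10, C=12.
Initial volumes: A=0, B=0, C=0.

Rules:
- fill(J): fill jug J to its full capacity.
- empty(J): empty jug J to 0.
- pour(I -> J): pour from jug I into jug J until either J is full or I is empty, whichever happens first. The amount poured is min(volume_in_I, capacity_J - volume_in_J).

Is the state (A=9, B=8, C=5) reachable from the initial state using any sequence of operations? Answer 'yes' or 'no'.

Answer: yes

Derivation:
BFS from (A=0, B=0, C=0):
  1. fill(C) -> (A=0 B=0 C=12)
  2. pour(C -> B) -> (A=0 B=10 C=2)
  3. pour(C -> A) -> (A=2 B=10 C=0)
  4. pour(B -> C) -> (A=2 B=0 C=10)
  5. fill(B) -> (A=2 B=10 C=10)
  6. pour(B -> C) -> (A=2 B=8 C=12)
  7. pour(C -> A) -> (A=9 B=8 C=5)
Target reached → yes.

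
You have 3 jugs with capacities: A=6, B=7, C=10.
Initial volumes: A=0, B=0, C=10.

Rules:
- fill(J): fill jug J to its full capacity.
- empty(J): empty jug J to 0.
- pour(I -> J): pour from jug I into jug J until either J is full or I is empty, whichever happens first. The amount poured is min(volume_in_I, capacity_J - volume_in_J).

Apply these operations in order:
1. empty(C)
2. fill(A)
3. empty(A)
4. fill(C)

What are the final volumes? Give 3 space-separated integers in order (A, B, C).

Answer: 0 0 10

Derivation:
Step 1: empty(C) -> (A=0 B=0 C=0)
Step 2: fill(A) -> (A=6 B=0 C=0)
Step 3: empty(A) -> (A=0 B=0 C=0)
Step 4: fill(C) -> (A=0 B=0 C=10)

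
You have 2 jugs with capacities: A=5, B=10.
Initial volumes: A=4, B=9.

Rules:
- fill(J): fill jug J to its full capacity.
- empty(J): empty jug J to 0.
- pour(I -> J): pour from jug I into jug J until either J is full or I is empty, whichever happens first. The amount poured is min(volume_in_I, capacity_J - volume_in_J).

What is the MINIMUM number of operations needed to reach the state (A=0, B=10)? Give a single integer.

BFS from (A=4, B=9). One shortest path:
  1. empty(A) -> (A=0 B=9)
  2. fill(B) -> (A=0 B=10)
Reached target in 2 moves.

Answer: 2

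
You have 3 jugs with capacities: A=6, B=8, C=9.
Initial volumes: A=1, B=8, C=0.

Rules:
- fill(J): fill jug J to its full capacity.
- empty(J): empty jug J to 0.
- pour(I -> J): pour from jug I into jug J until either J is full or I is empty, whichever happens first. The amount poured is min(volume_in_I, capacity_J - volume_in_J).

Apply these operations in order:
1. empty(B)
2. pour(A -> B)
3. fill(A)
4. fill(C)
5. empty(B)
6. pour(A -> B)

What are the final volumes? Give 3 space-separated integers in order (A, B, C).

Answer: 0 6 9

Derivation:
Step 1: empty(B) -> (A=1 B=0 C=0)
Step 2: pour(A -> B) -> (A=0 B=1 C=0)
Step 3: fill(A) -> (A=6 B=1 C=0)
Step 4: fill(C) -> (A=6 B=1 C=9)
Step 5: empty(B) -> (A=6 B=0 C=9)
Step 6: pour(A -> B) -> (A=0 B=6 C=9)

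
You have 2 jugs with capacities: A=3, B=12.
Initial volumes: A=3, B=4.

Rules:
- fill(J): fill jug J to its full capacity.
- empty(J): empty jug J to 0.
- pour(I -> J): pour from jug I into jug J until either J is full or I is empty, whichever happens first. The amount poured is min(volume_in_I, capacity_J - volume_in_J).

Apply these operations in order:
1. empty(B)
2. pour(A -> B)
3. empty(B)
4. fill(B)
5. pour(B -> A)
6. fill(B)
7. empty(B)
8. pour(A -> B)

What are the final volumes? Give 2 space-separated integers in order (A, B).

Step 1: empty(B) -> (A=3 B=0)
Step 2: pour(A -> B) -> (A=0 B=3)
Step 3: empty(B) -> (A=0 B=0)
Step 4: fill(B) -> (A=0 B=12)
Step 5: pour(B -> A) -> (A=3 B=9)
Step 6: fill(B) -> (A=3 B=12)
Step 7: empty(B) -> (A=3 B=0)
Step 8: pour(A -> B) -> (A=0 B=3)

Answer: 0 3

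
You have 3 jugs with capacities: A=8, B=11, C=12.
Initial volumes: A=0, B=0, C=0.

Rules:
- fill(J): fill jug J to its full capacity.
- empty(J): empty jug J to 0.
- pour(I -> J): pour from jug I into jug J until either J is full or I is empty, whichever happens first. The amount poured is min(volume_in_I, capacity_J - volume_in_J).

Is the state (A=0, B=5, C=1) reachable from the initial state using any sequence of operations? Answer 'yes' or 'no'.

Answer: yes

Derivation:
BFS from (A=0, B=0, C=0):
  1. fill(A) -> (A=8 B=0 C=0)
  2. fill(C) -> (A=8 B=0 C=12)
  3. pour(A -> B) -> (A=0 B=8 C=12)
  4. fill(A) -> (A=8 B=8 C=12)
  5. pour(A -> B) -> (A=5 B=11 C=12)
  6. empty(B) -> (A=5 B=0 C=12)
  7. pour(C -> B) -> (A=5 B=11 C=1)
  8. empty(B) -> (A=5 B=0 C=1)
  9. pour(A -> B) -> (A=0 B=5 C=1)
Target reached → yes.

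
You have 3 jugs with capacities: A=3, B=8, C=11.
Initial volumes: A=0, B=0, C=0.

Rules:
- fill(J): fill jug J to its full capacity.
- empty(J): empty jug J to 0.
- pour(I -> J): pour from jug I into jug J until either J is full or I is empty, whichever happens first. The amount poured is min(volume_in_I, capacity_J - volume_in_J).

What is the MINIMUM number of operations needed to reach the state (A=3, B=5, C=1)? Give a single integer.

Answer: 8

Derivation:
BFS from (A=0, B=0, C=0). One shortest path:
  1. fill(A) -> (A=3 B=0 C=0)
  2. pour(A -> B) -> (A=0 B=3 C=0)
  3. fill(A) -> (A=3 B=3 C=0)
  4. pour(A -> B) -> (A=0 B=6 C=0)
  5. fill(A) -> (A=3 B=6 C=0)
  6. pour(A -> B) -> (A=1 B=8 C=0)
  7. pour(A -> C) -> (A=0 B=8 C=1)
  8. pour(B -> A) -> (A=3 B=5 C=1)
Reached target in 8 moves.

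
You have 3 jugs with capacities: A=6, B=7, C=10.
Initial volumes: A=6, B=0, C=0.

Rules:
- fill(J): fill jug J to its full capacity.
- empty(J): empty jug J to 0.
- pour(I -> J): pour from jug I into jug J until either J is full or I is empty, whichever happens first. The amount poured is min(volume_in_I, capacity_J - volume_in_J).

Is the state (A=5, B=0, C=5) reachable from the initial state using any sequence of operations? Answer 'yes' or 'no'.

BFS from (A=6, B=0, C=0):
  1. empty(A) -> (A=0 B=0 C=0)
  2. fill(B) -> (A=0 B=7 C=0)
  3. pour(B -> A) -> (A=6 B=1 C=0)
  4. pour(A -> C) -> (A=0 B=1 C=6)
  5. pour(B -> A) -> (A=1 B=0 C=6)
  6. pour(C -> B) -> (A=1 B=6 C=0)
  7. fill(C) -> (A=1 B=6 C=10)
  8. pour(C -> A) -> (A=6 B=6 C=5)
  9. pour(A -> B) -> (A=5 B=7 C=5)
  10. empty(B) -> (A=5 B=0 C=5)
Target reached → yes.

Answer: yes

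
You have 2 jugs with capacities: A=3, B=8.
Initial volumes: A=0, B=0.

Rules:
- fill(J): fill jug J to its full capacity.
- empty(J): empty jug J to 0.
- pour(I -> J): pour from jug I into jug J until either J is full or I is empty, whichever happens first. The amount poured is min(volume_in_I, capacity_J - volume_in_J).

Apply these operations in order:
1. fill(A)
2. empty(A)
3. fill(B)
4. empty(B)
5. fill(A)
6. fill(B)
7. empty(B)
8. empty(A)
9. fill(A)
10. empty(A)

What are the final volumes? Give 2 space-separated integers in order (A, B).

Answer: 0 0

Derivation:
Step 1: fill(A) -> (A=3 B=0)
Step 2: empty(A) -> (A=0 B=0)
Step 3: fill(B) -> (A=0 B=8)
Step 4: empty(B) -> (A=0 B=0)
Step 5: fill(A) -> (A=3 B=0)
Step 6: fill(B) -> (A=3 B=8)
Step 7: empty(B) -> (A=3 B=0)
Step 8: empty(A) -> (A=0 B=0)
Step 9: fill(A) -> (A=3 B=0)
Step 10: empty(A) -> (A=0 B=0)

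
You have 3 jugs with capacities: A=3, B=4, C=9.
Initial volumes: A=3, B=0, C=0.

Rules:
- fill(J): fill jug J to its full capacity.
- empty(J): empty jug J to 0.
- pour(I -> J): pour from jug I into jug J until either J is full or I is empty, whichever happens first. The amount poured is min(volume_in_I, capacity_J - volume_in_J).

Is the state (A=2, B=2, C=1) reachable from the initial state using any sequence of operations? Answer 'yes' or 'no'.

Answer: no

Derivation:
BFS explored all 152 reachable states.
Reachable set includes: (0,0,0), (0,0,1), (0,0,2), (0,0,3), (0,0,4), (0,0,5), (0,0,6), (0,0,7), (0,0,8), (0,0,9), (0,1,0), (0,1,1) ...
Target (A=2, B=2, C=1) not in reachable set → no.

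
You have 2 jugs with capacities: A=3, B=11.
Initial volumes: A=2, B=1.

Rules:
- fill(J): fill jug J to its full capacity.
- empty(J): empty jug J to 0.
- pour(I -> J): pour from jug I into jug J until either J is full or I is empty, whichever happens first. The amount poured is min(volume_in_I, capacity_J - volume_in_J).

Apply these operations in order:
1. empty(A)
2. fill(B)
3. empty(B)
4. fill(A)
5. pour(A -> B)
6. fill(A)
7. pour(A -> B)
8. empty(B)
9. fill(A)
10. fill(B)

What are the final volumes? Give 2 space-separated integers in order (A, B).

Answer: 3 11

Derivation:
Step 1: empty(A) -> (A=0 B=1)
Step 2: fill(B) -> (A=0 B=11)
Step 3: empty(B) -> (A=0 B=0)
Step 4: fill(A) -> (A=3 B=0)
Step 5: pour(A -> B) -> (A=0 B=3)
Step 6: fill(A) -> (A=3 B=3)
Step 7: pour(A -> B) -> (A=0 B=6)
Step 8: empty(B) -> (A=0 B=0)
Step 9: fill(A) -> (A=3 B=0)
Step 10: fill(B) -> (A=3 B=11)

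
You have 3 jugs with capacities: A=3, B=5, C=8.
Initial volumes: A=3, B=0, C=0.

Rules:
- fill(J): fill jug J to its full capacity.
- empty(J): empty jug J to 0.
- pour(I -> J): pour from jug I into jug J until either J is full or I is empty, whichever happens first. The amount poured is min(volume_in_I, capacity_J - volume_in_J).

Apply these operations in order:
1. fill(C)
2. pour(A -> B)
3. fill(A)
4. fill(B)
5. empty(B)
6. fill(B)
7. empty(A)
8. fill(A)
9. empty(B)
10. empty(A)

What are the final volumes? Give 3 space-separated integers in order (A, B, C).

Step 1: fill(C) -> (A=3 B=0 C=8)
Step 2: pour(A -> B) -> (A=0 B=3 C=8)
Step 3: fill(A) -> (A=3 B=3 C=8)
Step 4: fill(B) -> (A=3 B=5 C=8)
Step 5: empty(B) -> (A=3 B=0 C=8)
Step 6: fill(B) -> (A=3 B=5 C=8)
Step 7: empty(A) -> (A=0 B=5 C=8)
Step 8: fill(A) -> (A=3 B=5 C=8)
Step 9: empty(B) -> (A=3 B=0 C=8)
Step 10: empty(A) -> (A=0 B=0 C=8)

Answer: 0 0 8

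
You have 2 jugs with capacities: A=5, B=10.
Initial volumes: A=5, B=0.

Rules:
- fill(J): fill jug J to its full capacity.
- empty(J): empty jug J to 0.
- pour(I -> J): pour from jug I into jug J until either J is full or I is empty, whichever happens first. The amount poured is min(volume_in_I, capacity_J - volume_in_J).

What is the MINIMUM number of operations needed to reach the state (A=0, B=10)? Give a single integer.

BFS from (A=5, B=0). One shortest path:
  1. empty(A) -> (A=0 B=0)
  2. fill(B) -> (A=0 B=10)
Reached target in 2 moves.

Answer: 2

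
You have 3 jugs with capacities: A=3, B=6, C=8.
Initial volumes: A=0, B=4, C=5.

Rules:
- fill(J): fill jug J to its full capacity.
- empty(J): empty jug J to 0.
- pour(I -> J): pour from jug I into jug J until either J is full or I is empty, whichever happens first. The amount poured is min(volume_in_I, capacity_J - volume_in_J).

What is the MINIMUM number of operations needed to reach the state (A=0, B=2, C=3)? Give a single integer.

Answer: 4

Derivation:
BFS from (A=0, B=4, C=5). One shortest path:
  1. empty(B) -> (A=0 B=0 C=5)
  2. pour(C -> A) -> (A=3 B=0 C=2)
  3. pour(C -> B) -> (A=3 B=2 C=0)
  4. pour(A -> C) -> (A=0 B=2 C=3)
Reached target in 4 moves.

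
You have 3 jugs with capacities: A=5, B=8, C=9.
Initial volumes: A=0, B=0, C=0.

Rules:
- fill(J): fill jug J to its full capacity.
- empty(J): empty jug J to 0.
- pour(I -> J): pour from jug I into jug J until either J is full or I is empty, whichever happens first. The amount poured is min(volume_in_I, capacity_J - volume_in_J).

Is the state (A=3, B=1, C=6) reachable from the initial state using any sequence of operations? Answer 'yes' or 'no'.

BFS explored all 316 reachable states.
Reachable set includes: (0,0,0), (0,0,1), (0,0,2), (0,0,3), (0,0,4), (0,0,5), (0,0,6), (0,0,7), (0,0,8), (0,0,9), (0,1,0), (0,1,1) ...
Target (A=3, B=1, C=6) not in reachable set → no.

Answer: no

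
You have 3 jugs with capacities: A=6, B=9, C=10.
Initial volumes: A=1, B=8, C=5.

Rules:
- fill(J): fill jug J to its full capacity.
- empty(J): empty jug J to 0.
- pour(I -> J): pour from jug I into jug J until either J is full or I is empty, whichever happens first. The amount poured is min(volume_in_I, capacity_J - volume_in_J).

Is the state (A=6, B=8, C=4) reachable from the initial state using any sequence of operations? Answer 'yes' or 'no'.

BFS from (A=1, B=8, C=5):
  1. empty(A) -> (A=0 B=8 C=5)
  2. fill(C) -> (A=0 B=8 C=10)
  3. pour(C -> A) -> (A=6 B=8 C=4)
Target reached → yes.

Answer: yes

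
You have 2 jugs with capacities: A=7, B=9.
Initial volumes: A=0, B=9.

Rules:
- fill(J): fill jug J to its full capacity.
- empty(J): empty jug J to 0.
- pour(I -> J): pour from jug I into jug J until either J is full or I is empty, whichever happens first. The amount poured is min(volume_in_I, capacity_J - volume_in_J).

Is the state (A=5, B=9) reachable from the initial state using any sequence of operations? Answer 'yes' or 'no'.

Answer: yes

Derivation:
BFS from (A=0, B=9):
  1. fill(A) -> (A=7 B=9)
  2. empty(B) -> (A=7 B=0)
  3. pour(A -> B) -> (A=0 B=7)
  4. fill(A) -> (A=7 B=7)
  5. pour(A -> B) -> (A=5 B=9)
Target reached → yes.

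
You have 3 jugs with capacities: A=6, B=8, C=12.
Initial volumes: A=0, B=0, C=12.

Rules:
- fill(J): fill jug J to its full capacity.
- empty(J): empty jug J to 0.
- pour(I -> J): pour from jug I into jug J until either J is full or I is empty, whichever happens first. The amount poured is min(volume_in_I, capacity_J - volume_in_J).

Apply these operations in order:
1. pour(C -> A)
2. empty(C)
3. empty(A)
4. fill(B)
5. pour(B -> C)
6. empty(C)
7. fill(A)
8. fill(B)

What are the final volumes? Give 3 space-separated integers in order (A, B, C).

Answer: 6 8 0

Derivation:
Step 1: pour(C -> A) -> (A=6 B=0 C=6)
Step 2: empty(C) -> (A=6 B=0 C=0)
Step 3: empty(A) -> (A=0 B=0 C=0)
Step 4: fill(B) -> (A=0 B=8 C=0)
Step 5: pour(B -> C) -> (A=0 B=0 C=8)
Step 6: empty(C) -> (A=0 B=0 C=0)
Step 7: fill(A) -> (A=6 B=0 C=0)
Step 8: fill(B) -> (A=6 B=8 C=0)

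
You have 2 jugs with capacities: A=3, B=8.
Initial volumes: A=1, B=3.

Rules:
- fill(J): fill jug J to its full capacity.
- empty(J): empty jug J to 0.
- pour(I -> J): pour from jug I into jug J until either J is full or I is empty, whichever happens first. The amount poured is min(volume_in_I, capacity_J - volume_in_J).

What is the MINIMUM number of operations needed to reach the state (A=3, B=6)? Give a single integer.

BFS from (A=1, B=3). One shortest path:
  1. fill(B) -> (A=1 B=8)
  2. pour(B -> A) -> (A=3 B=6)
Reached target in 2 moves.

Answer: 2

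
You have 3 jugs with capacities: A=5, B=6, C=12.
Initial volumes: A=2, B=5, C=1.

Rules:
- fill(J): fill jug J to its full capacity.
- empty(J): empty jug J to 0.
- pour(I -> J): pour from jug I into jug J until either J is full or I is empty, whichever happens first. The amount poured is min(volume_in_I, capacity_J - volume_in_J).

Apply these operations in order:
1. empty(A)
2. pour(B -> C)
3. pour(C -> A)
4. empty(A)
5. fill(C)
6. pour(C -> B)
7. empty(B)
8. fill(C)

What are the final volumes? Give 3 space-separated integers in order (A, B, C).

Answer: 0 0 12

Derivation:
Step 1: empty(A) -> (A=0 B=5 C=1)
Step 2: pour(B -> C) -> (A=0 B=0 C=6)
Step 3: pour(C -> A) -> (A=5 B=0 C=1)
Step 4: empty(A) -> (A=0 B=0 C=1)
Step 5: fill(C) -> (A=0 B=0 C=12)
Step 6: pour(C -> B) -> (A=0 B=6 C=6)
Step 7: empty(B) -> (A=0 B=0 C=6)
Step 8: fill(C) -> (A=0 B=0 C=12)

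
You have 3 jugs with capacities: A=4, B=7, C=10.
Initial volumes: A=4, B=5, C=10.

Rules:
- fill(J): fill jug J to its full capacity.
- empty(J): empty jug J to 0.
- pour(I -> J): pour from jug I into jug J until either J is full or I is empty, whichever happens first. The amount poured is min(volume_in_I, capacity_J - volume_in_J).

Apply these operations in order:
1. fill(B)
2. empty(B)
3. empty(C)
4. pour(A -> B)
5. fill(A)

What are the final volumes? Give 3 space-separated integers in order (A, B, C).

Answer: 4 4 0

Derivation:
Step 1: fill(B) -> (A=4 B=7 C=10)
Step 2: empty(B) -> (A=4 B=0 C=10)
Step 3: empty(C) -> (A=4 B=0 C=0)
Step 4: pour(A -> B) -> (A=0 B=4 C=0)
Step 5: fill(A) -> (A=4 B=4 C=0)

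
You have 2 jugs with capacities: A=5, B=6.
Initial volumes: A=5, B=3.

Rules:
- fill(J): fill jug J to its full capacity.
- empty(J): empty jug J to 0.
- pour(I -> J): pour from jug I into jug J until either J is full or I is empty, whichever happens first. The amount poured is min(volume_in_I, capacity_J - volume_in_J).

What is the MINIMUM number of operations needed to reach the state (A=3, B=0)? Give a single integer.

BFS from (A=5, B=3). One shortest path:
  1. empty(A) -> (A=0 B=3)
  2. pour(B -> A) -> (A=3 B=0)
Reached target in 2 moves.

Answer: 2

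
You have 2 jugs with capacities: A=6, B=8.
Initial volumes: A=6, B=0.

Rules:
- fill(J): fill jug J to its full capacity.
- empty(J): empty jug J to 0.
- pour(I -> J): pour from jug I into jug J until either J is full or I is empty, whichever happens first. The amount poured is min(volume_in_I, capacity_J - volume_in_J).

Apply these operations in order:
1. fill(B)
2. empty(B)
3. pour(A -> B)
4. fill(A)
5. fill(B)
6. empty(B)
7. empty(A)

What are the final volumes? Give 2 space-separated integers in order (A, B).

Step 1: fill(B) -> (A=6 B=8)
Step 2: empty(B) -> (A=6 B=0)
Step 3: pour(A -> B) -> (A=0 B=6)
Step 4: fill(A) -> (A=6 B=6)
Step 5: fill(B) -> (A=6 B=8)
Step 6: empty(B) -> (A=6 B=0)
Step 7: empty(A) -> (A=0 B=0)

Answer: 0 0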